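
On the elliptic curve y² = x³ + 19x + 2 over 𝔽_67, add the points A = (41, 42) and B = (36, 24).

(11, 66)

(41, 42) + (36, 24). λ = (24 - 42)/(36 - 41) ≡ 49/62 mod 67. 62⁻¹ ≡ 40 (mod 67), so λ ≡ 17.
  x = λ² - 41 - 36 = 289 - 77 ≡ 11; y = λ·(41 - 11) - 42 ≡ 66. → (11, 66)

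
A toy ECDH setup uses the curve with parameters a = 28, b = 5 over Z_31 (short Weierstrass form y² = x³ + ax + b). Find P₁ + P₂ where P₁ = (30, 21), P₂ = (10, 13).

(30, 21) + (10, 13). λ = (13 - 21)/(10 - 30) ≡ 23/11 mod 31. 11⁻¹ ≡ 17 (mod 31), so λ ≡ 19.
  x = λ² - 30 - 10 = 361 - 40 ≡ 11; y = λ·(30 - 11) - 21 ≡ 30. → (11, 30)

(11, 30)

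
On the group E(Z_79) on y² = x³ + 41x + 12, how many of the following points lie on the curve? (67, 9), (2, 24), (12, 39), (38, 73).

(67, 9): 9² ≡ 2, rhs ≡ 4 → off.
(2, 24): 24² ≡ 23, rhs ≡ 23 → on.
(12, 39): 39² ≡ 20, rhs ≡ 20 → on.
(38, 73): 73² ≡ 36, rhs ≡ 36 → on.

3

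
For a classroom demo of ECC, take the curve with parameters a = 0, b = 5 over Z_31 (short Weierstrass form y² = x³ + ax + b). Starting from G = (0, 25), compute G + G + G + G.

(0, 25)

Double-and-add on 4 = (100)₂. Start with G = (0, 25) for the leading 1-bit.
double: tangent at (0, 25): λ = (3·0² + 0)/(2·25) ≡ 0/19. 19⁻¹ ≡ 18 (mod 31), so λ ≡ 0·18 ≡ 0.
  x = λ² - 0 - 0 = 0 - 0 ≡ 0; y = λ·(0 - 0) - 25 ≡ 6. → (0, 6)
double: tangent at (0, 6): λ = (3·0² + 0)/(2·6) ≡ 0/12. 12⁻¹ ≡ 13 (mod 31), so λ ≡ 0·13 ≡ 0.
  x = λ² - 0 - 0 = 0 - 0 ≡ 0; y = λ·(0 - 0) - 6 ≡ 25. → (0, 25)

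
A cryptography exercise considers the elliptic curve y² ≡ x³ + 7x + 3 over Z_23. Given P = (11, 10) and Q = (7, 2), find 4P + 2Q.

First 4P:
Double-and-add on 4 = (100)₂. Start with P = (11, 10) for the leading 1-bit.
double: tangent at (11, 10): λ = (3·11² + 7)/(2·10) ≡ 2/20. 20⁻¹ ≡ 15 (mod 23) since 20·15 = 300 ≡ 1, so λ ≡ 2·15 ≡ 7.
  x = λ² - 11 - 11 = 49 - 22 ≡ 4; y = λ·(11 - 4) - 10 ≡ 16. → (4, 16)
double: tangent at (4, 16): λ = (3·4² + 7)/(2·16) ≡ 9/9. 9⁻¹ ≡ 18 (mod 23), so λ ≡ 9·18 ≡ 1.
  x = λ² - 4 - 4 = 1 - 8 ≡ 16; y = λ·(4 - 16) - 16 ≡ 18. → (16, 18)
4P = (16, 18).
Next 2Q:
Repeated addition: build up to 2Q.
2Q: tangent at (7, 2): λ = (3·7² + 7)/(2·2) ≡ 16/4. 4⁻¹ ≡ 6 (mod 23) since 4·6 = 24 ≡ 1, so λ ≡ 16·6 ≡ 4.
  x = λ² - 7 - 7 = 16 - 14 ≡ 2; y = λ·(7 - 2) - 2 ≡ 18. → (2, 18)
2Q = (2, 18).
Finally 4P + 2Q:
(16, 18) + (2, 18). λ = (18 - 18)/(2 - 16) ≡ 0/9 mod 23. 9⁻¹ ≡ 18 (mod 23), so λ ≡ 0.
  x = λ² - 16 - 2 = 0 - 18 ≡ 5; y = λ·(16 - 5) - 18 ≡ 5. → (5, 5)

(5, 5)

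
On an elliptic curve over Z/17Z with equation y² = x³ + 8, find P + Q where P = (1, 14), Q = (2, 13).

(1, 14) + (2, 13). λ = (13 - 14)/(2 - 1) ≡ 16/1 mod 17. 1⁻¹ ≡ 1 (mod 17), so λ ≡ 16.
  x = λ² - 1 - 2 = 256 - 3 ≡ 15; y = λ·(1 - 15) - 14 ≡ 0. → (15, 0)

(15, 0)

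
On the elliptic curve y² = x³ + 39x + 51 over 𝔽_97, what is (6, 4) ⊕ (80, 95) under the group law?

(3, 1)

(6, 4) + (80, 95). λ = (95 - 4)/(80 - 6) ≡ 91/74 mod 97. 74⁻¹ ≡ 59 (mod 97) since 74·59 = 4366 ≡ 1, so λ ≡ 34.
  x = λ² - 6 - 80 = 1156 - 86 ≡ 3; y = λ·(6 - 3) - 4 ≡ 1. → (3, 1)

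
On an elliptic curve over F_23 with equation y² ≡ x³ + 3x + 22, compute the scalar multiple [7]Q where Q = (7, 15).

(2, 17)

Double-and-add on 7 = (111)₂. Start with Q = (7, 15) for the leading 1-bit.
double: tangent at (7, 15): λ = (3·7² + 3)/(2·15) ≡ 12/7. 7⁻¹ ≡ 10 (mod 23) since 7·10 = 70 ≡ 1, so λ ≡ 12·10 ≡ 5.
  x = λ² - 7 - 7 = 25 - 14 ≡ 11; y = λ·(7 - 11) - 15 ≡ 11. → (11, 11)
add Q: (11, 11) + (7, 15). λ = (15 - 11)/(7 - 11) ≡ 4/19 mod 23. 19⁻¹ ≡ 17 (mod 23) since 19·17 = 323 ≡ 1, so λ ≡ 22.
  x = λ² - 11 - 7 = 484 - 18 ≡ 6; y = λ·(11 - 6) - 11 ≡ 7. → (6, 7)
double: tangent at (6, 7): λ = (3·6² + 3)/(2·7) ≡ 19/14. 14⁻¹ ≡ 5 (mod 23), so λ ≡ 19·5 ≡ 3.
  x = λ² - 6 - 6 = 9 - 12 ≡ 20; y = λ·(6 - 20) - 7 ≡ 20. → (20, 20)
add Q: (20, 20) + (7, 15). λ = (15 - 20)/(7 - 20) ≡ 18/10 mod 23. 10⁻¹ ≡ 7 (mod 23) since 10·7 = 70 ≡ 1, so λ ≡ 11.
  x = λ² - 20 - 7 = 121 - 27 ≡ 2; y = λ·(20 - 2) - 20 ≡ 17. → (2, 17)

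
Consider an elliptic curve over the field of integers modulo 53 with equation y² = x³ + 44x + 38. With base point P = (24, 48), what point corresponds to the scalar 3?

Repeated addition: build up to 3P.
2P: tangent at (24, 48): λ = (3·24² + 44)/(2·48) ≡ 23/43. 43⁻¹ ≡ 37 (mod 53), so λ ≡ 23·37 ≡ 3.
  x = λ² - 24 - 24 = 9 - 48 ≡ 14; y = λ·(24 - 14) - 48 ≡ 35. → (14, 35)
3P: (14, 35) + (24, 48). λ = (48 - 35)/(24 - 14) ≡ 13/10 mod 53. 10⁻¹ ≡ 16 (mod 53), so λ ≡ 49.
  x = λ² - 14 - 24 = 2401 - 38 ≡ 31; y = λ·(14 - 31) - 35 ≡ 33. → (31, 33)

(31, 33)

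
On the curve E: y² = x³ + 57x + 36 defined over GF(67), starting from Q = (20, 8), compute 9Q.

Double-and-add on 9 = (1001)₂. Start with Q = (20, 8) for the leading 1-bit.
double: tangent at (20, 8): λ = (3·20² + 57)/(2·8) ≡ 51/16. 16⁻¹ ≡ 21 (mod 67) since 16·21 = 336 ≡ 1, so λ ≡ 51·21 ≡ 66.
  x = λ² - 20 - 20 = 4356 - 40 ≡ 28; y = λ·(20 - 28) - 8 ≡ 0. → (28, 0)
double: (28, 0) + (28, 0): same x and y₁ ≡ -y₂, so the sum is ∞.
double: ∞ + ∞ = ∞ (identity).
add Q: ∞ + (20, 8) = (20, 8) (identity).

(20, 8)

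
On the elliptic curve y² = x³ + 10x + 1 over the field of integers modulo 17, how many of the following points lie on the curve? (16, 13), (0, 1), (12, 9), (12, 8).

3

(16, 13): 13² ≡ 16, rhs ≡ 7 → off.
(0, 1): 1² ≡ 1, rhs ≡ 1 → on.
(12, 9): 9² ≡ 13, rhs ≡ 13 → on.
(12, 8): 8² ≡ 13, rhs ≡ 13 → on.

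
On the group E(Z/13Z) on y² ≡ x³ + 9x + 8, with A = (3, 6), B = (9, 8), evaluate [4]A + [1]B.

(4, 11)

First 4A:
Repeated addition: build up to 4A.
2A: tangent at (3, 6): λ = (3·3² + 9)/(2·6) ≡ 10/12. 12⁻¹ ≡ 12 (mod 13), so λ ≡ 10·12 ≡ 3.
  x = λ² - 3 - 3 = 9 - 6 ≡ 3; y = λ·(3 - 3) - 6 ≡ 7. → (3, 7)
3A: (3, 7) + (3, 6): same x and y₁ ≡ -y₂, so the sum is 𝒪.
4A: 𝒪 + (3, 6) = (3, 6) (identity).
4A = (3, 6).
Finally 4A + B:
(3, 6) + (9, 8). λ = (8 - 6)/(9 - 3) ≡ 2/6 mod 13. 6⁻¹ ≡ 11 (mod 13) since 6·11 = 66 ≡ 1, so λ ≡ 9.
  x = λ² - 3 - 9 = 81 - 12 ≡ 4; y = λ·(3 - 4) - 6 ≡ 11. → (4, 11)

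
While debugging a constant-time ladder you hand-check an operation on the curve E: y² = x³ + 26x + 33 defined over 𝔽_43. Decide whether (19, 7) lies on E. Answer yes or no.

y² = 7² ≡ 6; x³ + 26x + 33 = 7386 ≡ 33 (mod 43). 6 ≠ 33.

no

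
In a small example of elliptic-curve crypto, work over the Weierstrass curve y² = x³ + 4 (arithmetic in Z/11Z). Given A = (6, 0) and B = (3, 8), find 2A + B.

First 2A:
Repeated addition: build up to 2A.
2A: (6, 0) + (6, 0): same x and y₁ ≡ -y₂, so the sum is 𝒪.
2A = 𝒪.
Finally 2A + B:
𝒪 + (3, 8) = (3, 8) (identity).

(3, 8)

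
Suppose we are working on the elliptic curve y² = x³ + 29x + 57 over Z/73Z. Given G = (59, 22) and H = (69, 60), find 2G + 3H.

(57, 60)

First 2G:
Repeated addition: build up to 2G.
2G: tangent at (59, 22): λ = (3·59² + 29)/(2·22) ≡ 33/44. 44⁻¹ ≡ 5 (mod 73) since 44·5 = 220 ≡ 1, so λ ≡ 33·5 ≡ 19.
  x = λ² - 59 - 59 = 361 - 118 ≡ 24; y = λ·(59 - 24) - 22 ≡ 59. → (24, 59)
2G = (24, 59).
Next 3H:
Repeated addition: build up to 3H.
2H: tangent at (69, 60): λ = (3·69² + 29)/(2·60) ≡ 4/47. 47⁻¹ ≡ 14 (mod 73), so λ ≡ 4·14 ≡ 56.
  x = λ² - 69 - 69 = 3136 - 138 ≡ 5; y = λ·(69 - 5) - 60 ≡ 20. → (5, 20)
3H: (5, 20) + (69, 60). λ = (60 - 20)/(69 - 5) ≡ 40/64 mod 73. 64⁻¹ ≡ 8 (mod 73) since 64·8 = 512 ≡ 1, so λ ≡ 28.
  x = λ² - 5 - 69 = 784 - 74 ≡ 53; y = λ·(5 - 53) - 20 ≡ 23. → (53, 23)
3H = (53, 23).
Finally 2G + 3H:
(24, 59) + (53, 23). λ = (23 - 59)/(53 - 24) ≡ 37/29 mod 73. 29⁻¹ ≡ 68 (mod 73), so λ ≡ 34.
  x = λ² - 24 - 53 = 1156 - 77 ≡ 57; y = λ·(24 - 57) - 59 ≡ 60. → (57, 60)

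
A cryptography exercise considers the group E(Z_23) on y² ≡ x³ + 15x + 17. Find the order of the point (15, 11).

2P: tangent at (15, 11): λ = (3·15² + 15)/(2·11) ≡ 0/22. 22⁻¹ ≡ 22 (mod 23), so λ ≡ 0·22 ≡ 0.
  x = λ² - 15 - 15 = 0 - 30 ≡ 16; y = λ·(15 - 16) - 11 ≡ 12. → (16, 12)
3P: (16, 12) + (15, 11). λ = (11 - 12)/(15 - 16) ≡ 22/22 mod 23. 22⁻¹ ≡ 22 (mod 23), so λ ≡ 1.
  x = λ² - 16 - 15 = 1 - 31 ≡ 16; y = λ·(16 - 16) - 12 ≡ 11. → (16, 11)
4P: (16, 11) + (15, 11). λ = (11 - 11)/(15 - 16) ≡ 0/22 mod 23. 22⁻¹ ≡ 22 (mod 23) since 22·22 = 484 ≡ 1, so λ ≡ 0.
  x = λ² - 16 - 15 = 0 - 31 ≡ 15; y = λ·(16 - 15) - 11 ≡ 12. → (15, 12)
5P: (15, 12) + (15, 11): same x and y₁ ≡ -y₂, so the sum is O.
5P = O, so the order is 5.

5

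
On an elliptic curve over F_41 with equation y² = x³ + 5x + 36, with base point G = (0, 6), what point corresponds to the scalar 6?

(1, 40)

Repeated addition: build up to 6G.
2G: tangent at (0, 6): λ = (3·0² + 5)/(2·6) ≡ 5/12. 12⁻¹ ≡ 24 (mod 41), so λ ≡ 5·24 ≡ 38.
  x = λ² - 0 - 0 = 1444 - 0 ≡ 9; y = λ·(0 - 9) - 6 ≡ 21. → (9, 21)
3G: (9, 21) + (0, 6). λ = (6 - 21)/(0 - 9) ≡ 26/32 mod 41. 32⁻¹ ≡ 9 (mod 41), so λ ≡ 29.
  x = λ² - 9 - 0 = 841 - 9 ≡ 12; y = λ·(9 - 12) - 21 ≡ 15. → (12, 15)
4G: (12, 15) + (0, 6). λ = (6 - 15)/(0 - 12) ≡ 32/29 mod 41. 29⁻¹ ≡ 17 (mod 41), so λ ≡ 11.
  x = λ² - 12 - 0 = 121 - 12 ≡ 27; y = λ·(12 - 27) - 15 ≡ 25. → (27, 25)
5G: (27, 25) + (0, 6). λ = (6 - 25)/(0 - 27) ≡ 22/14 mod 41. 14⁻¹ ≡ 3 (mod 41) since 14·3 = 42 ≡ 1, so λ ≡ 25.
  x = λ² - 27 - 0 = 625 - 27 ≡ 24; y = λ·(27 - 24) - 25 ≡ 9. → (24, 9)
6G: (24, 9) + (0, 6). λ = (6 - 9)/(0 - 24) ≡ 38/17 mod 41. 17⁻¹ ≡ 29 (mod 41) since 17·29 = 493 ≡ 1, so λ ≡ 36.
  x = λ² - 24 - 0 = 1296 - 24 ≡ 1; y = λ·(24 - 1) - 9 ≡ 40. → (1, 40)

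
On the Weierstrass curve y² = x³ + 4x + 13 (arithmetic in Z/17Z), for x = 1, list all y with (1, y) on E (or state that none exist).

x³ + 4x + 13 = 18 ≡ 1 (mod 17).
Square roots of 1 mod 17: 1 and 16 (since 1² = 1 ≡ 1).

1, 16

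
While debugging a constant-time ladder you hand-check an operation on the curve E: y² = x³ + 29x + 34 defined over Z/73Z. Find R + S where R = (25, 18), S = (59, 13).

(25, 18) + (59, 13). λ = (13 - 18)/(59 - 25) ≡ 68/34 mod 73. 34⁻¹ ≡ 58 (mod 73) since 34·58 = 1972 ≡ 1, so λ ≡ 2.
  x = λ² - 25 - 59 = 4 - 84 ≡ 66; y = λ·(25 - 66) - 18 ≡ 46. → (66, 46)

(66, 46)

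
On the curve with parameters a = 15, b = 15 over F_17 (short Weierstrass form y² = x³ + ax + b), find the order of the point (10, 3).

7

2P: tangent at (10, 3): λ = (3·10² + 15)/(2·3) ≡ 9/6. 6⁻¹ ≡ 3 (mod 17), so λ ≡ 9·3 ≡ 10.
  x = λ² - 10 - 10 = 100 - 20 ≡ 12; y = λ·(10 - 12) - 3 ≡ 11. → (12, 11)
3P: (12, 11) + (10, 3). λ = (3 - 11)/(10 - 12) ≡ 9/15 mod 17. 15⁻¹ ≡ 8 (mod 17) since 15·8 = 120 ≡ 1, so λ ≡ 4.
  x = λ² - 12 - 10 = 16 - 22 ≡ 11; y = λ·(12 - 11) - 11 ≡ 10. → (11, 10)
4P: (11, 10) + (10, 3). λ = (3 - 10)/(10 - 11) ≡ 10/16 mod 17. 16⁻¹ ≡ 16 (mod 17), so λ ≡ 7.
  x = λ² - 11 - 10 = 49 - 21 ≡ 11; y = λ·(11 - 11) - 10 ≡ 7. → (11, 7)
5P: (11, 7) + (10, 3). λ = (3 - 7)/(10 - 11) ≡ 13/16 mod 17. 16⁻¹ ≡ 16 (mod 17), so λ ≡ 4.
  x = λ² - 11 - 10 = 16 - 21 ≡ 12; y = λ·(11 - 12) - 7 ≡ 6. → (12, 6)
6P: (12, 6) + (10, 3). λ = (3 - 6)/(10 - 12) ≡ 14/15 mod 17. 15⁻¹ ≡ 8 (mod 17) since 15·8 = 120 ≡ 1, so λ ≡ 10.
  x = λ² - 12 - 10 = 100 - 22 ≡ 10; y = λ·(12 - 10) - 6 ≡ 14. → (10, 14)
7P: (10, 14) + (10, 3): same x and y₁ ≡ -y₂, so the sum is 𝒪.
7P = 𝒪, so the order is 7.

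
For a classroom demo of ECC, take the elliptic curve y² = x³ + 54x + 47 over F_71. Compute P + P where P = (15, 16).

tangent at (15, 16): λ = (3·15² + 54)/(2·16) ≡ 19/32. 32⁻¹ ≡ 20 (mod 71), so λ ≡ 19·20 ≡ 25.
  x = λ² - 15 - 15 = 625 - 30 ≡ 27; y = λ·(15 - 27) - 16 ≡ 39. → (27, 39)

(27, 39)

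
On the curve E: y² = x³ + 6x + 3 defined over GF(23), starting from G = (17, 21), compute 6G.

(2, 0)

Repeated addition: build up to 6G.
2G: tangent at (17, 21): λ = (3·17² + 6)/(2·21) ≡ 22/19. 19⁻¹ ≡ 17 (mod 23), so λ ≡ 22·17 ≡ 6.
  x = λ² - 17 - 17 = 36 - 34 ≡ 2; y = λ·(17 - 2) - 21 ≡ 0. → (2, 0)
3G: (2, 0) + (17, 21). λ = (21 - 0)/(17 - 2) ≡ 21/15 mod 23. 15⁻¹ ≡ 20 (mod 23), so λ ≡ 6.
  x = λ² - 2 - 17 = 36 - 19 ≡ 17; y = λ·(2 - 17) - 0 ≡ 2. → (17, 2)
4G: (17, 2) + (17, 21): same x and y₁ ≡ -y₂, so the sum is O.
5G: O + (17, 21) = (17, 21) (identity).
6G: tangent at (17, 21): λ = (3·17² + 6)/(2·21) ≡ 22/19. 19⁻¹ ≡ 17 (mod 23), so λ ≡ 22·17 ≡ 6.
  x = λ² - 17 - 17 = 36 - 34 ≡ 2; y = λ·(17 - 2) - 21 ≡ 0. → (2, 0)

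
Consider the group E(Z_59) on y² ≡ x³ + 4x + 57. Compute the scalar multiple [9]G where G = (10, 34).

Repeated addition: build up to 9G.
2G: tangent at (10, 34): λ = (3·10² + 4)/(2·34) ≡ 9/9. 9⁻¹ ≡ 46 (mod 59) since 9·46 = 414 ≡ 1, so λ ≡ 9·46 ≡ 1.
  x = λ² - 10 - 10 = 1 - 20 ≡ 40; y = λ·(10 - 40) - 34 ≡ 54. → (40, 54)
3G: (40, 54) + (10, 34). λ = (34 - 54)/(10 - 40) ≡ 39/29 mod 59. 29⁻¹ ≡ 57 (mod 59) since 29·57 = 1653 ≡ 1, so λ ≡ 40.
  x = λ² - 40 - 10 = 1600 - 50 ≡ 16; y = λ·(40 - 16) - 54 ≡ 21. → (16, 21)
4G: (16, 21) + (10, 34). λ = (34 - 21)/(10 - 16) ≡ 13/53 mod 59. 53⁻¹ ≡ 49 (mod 59) since 53·49 = 2597 ≡ 1, so λ ≡ 47.
  x = λ² - 16 - 10 = 2209 - 26 ≡ 0; y = λ·(16 - 0) - 21 ≡ 23. → (0, 23)
5G: (0, 23) + (10, 34). λ = (34 - 23)/(10 - 0) ≡ 11/10 mod 59. 10⁻¹ ≡ 6 (mod 59), so λ ≡ 7.
  x = λ² - 0 - 10 = 49 - 10 ≡ 39; y = λ·(0 - 39) - 23 ≡ 58. → (39, 58)
6G: (39, 58) + (10, 34). λ = (34 - 58)/(10 - 39) ≡ 35/30 mod 59. 30⁻¹ ≡ 2 (mod 59), so λ ≡ 11.
  x = λ² - 39 - 10 = 121 - 49 ≡ 13; y = λ·(39 - 13) - 58 ≡ 51. → (13, 51)
7G: (13, 51) + (10, 34). λ = (34 - 51)/(10 - 13) ≡ 42/56 mod 59. 56⁻¹ ≡ 39 (mod 59), so λ ≡ 45.
  x = λ² - 13 - 10 = 2025 - 23 ≡ 55; y = λ·(13 - 55) - 51 ≡ 6. → (55, 6)
8G: (55, 6) + (10, 34). λ = (34 - 6)/(10 - 55) ≡ 28/14 mod 59. 14⁻¹ ≡ 38 (mod 59) since 14·38 = 532 ≡ 1, so λ ≡ 2.
  x = λ² - 55 - 10 = 4 - 65 ≡ 57; y = λ·(55 - 57) - 6 ≡ 49. → (57, 49)
9G: (57, 49) + (10, 34). λ = (34 - 49)/(10 - 57) ≡ 44/12 mod 59. 12⁻¹ ≡ 5 (mod 59) since 12·5 = 60 ≡ 1, so λ ≡ 43.
  x = λ² - 57 - 10 = 1849 - 67 ≡ 12; y = λ·(57 - 12) - 49 ≡ 57. → (12, 57)

(12, 57)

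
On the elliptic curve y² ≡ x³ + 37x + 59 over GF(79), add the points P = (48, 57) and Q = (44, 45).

(75, 20)

(48, 57) + (44, 45). λ = (45 - 57)/(44 - 48) ≡ 67/75 mod 79. 75⁻¹ ≡ 59 (mod 79), so λ ≡ 3.
  x = λ² - 48 - 44 = 9 - 92 ≡ 75; y = λ·(48 - 75) - 57 ≡ 20. → (75, 20)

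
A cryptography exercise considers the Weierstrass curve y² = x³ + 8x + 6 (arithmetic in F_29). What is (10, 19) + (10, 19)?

tangent at (10, 19): λ = (3·10² + 8)/(2·19) ≡ 18/9. 9⁻¹ ≡ 13 (mod 29) since 9·13 = 117 ≡ 1, so λ ≡ 18·13 ≡ 2.
  x = λ² - 10 - 10 = 4 - 20 ≡ 13; y = λ·(10 - 13) - 19 ≡ 4. → (13, 4)

(13, 4)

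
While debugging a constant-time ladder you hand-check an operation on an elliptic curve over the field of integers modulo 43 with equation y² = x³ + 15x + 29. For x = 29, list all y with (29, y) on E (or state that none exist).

none

x³ + 15x + 29 = 24853 ≡ 42 (mod 43).
42 is a non-residue mod 43; no y exists.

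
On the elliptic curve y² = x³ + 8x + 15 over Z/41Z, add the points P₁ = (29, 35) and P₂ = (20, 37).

(29, 35) + (20, 37). λ = (37 - 35)/(20 - 29) ≡ 2/32 mod 41. 32⁻¹ ≡ 9 (mod 41), so λ ≡ 18.
  x = λ² - 29 - 20 = 324 - 49 ≡ 29; y = λ·(29 - 29) - 35 ≡ 6. → (29, 6)

(29, 6)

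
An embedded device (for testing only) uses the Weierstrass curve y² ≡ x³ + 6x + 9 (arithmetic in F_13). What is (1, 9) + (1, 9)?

(8, 7)

tangent at (1, 9): λ = (3·1² + 6)/(2·9) ≡ 9/5. 5⁻¹ ≡ 8 (mod 13) since 5·8 = 40 ≡ 1, so λ ≡ 9·8 ≡ 7.
  x = λ² - 1 - 1 = 49 - 2 ≡ 8; y = λ·(1 - 8) - 9 ≡ 7. → (8, 7)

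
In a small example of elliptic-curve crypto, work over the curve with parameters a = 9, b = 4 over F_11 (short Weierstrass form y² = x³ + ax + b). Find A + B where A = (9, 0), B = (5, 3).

(1, 5)

(9, 0) + (5, 3). λ = (3 - 0)/(5 - 9) ≡ 3/7 mod 11. 7⁻¹ ≡ 8 (mod 11) since 7·8 = 56 ≡ 1, so λ ≡ 2.
  x = λ² - 9 - 5 = 4 - 14 ≡ 1; y = λ·(9 - 1) - 0 ≡ 5. → (1, 5)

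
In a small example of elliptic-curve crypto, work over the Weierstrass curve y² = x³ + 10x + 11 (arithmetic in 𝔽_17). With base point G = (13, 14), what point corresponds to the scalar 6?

(7, 4)

Repeated addition: build up to 6G.
2G: tangent at (13, 14): λ = (3·13² + 10)/(2·14) ≡ 7/11. 11⁻¹ ≡ 14 (mod 17), so λ ≡ 7·14 ≡ 13.
  x = λ² - 13 - 13 = 169 - 26 ≡ 7; y = λ·(13 - 7) - 14 ≡ 13. → (7, 13)
3G: (7, 13) + (13, 14). λ = (14 - 13)/(13 - 7) ≡ 1/6 mod 17. 6⁻¹ ≡ 3 (mod 17) since 6·3 = 18 ≡ 1, so λ ≡ 3.
  x = λ² - 7 - 13 = 9 - 20 ≡ 6; y = λ·(7 - 6) - 13 ≡ 7. → (6, 7)
4G: (6, 7) + (13, 14). λ = (14 - 7)/(13 - 6) ≡ 7/7 mod 17. 7⁻¹ ≡ 5 (mod 17) since 7·5 = 35 ≡ 1, so λ ≡ 1.
  x = λ² - 6 - 13 = 1 - 19 ≡ 16; y = λ·(6 - 16) - 7 ≡ 0. → (16, 0)
5G: (16, 0) + (13, 14). λ = (14 - 0)/(13 - 16) ≡ 14/14 mod 17. 14⁻¹ ≡ 11 (mod 17) since 14·11 = 154 ≡ 1, so λ ≡ 1.
  x = λ² - 16 - 13 = 1 - 29 ≡ 6; y = λ·(16 - 6) - 0 ≡ 10. → (6, 10)
6G: (6, 10) + (13, 14). λ = (14 - 10)/(13 - 6) ≡ 4/7 mod 17. 7⁻¹ ≡ 5 (mod 17), so λ ≡ 3.
  x = λ² - 6 - 13 = 9 - 19 ≡ 7; y = λ·(6 - 7) - 10 ≡ 4. → (7, 4)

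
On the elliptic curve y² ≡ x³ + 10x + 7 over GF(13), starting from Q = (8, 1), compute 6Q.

Double-and-add on 6 = (110)₂. Start with Q = (8, 1) for the leading 1-bit.
double: tangent at (8, 1): λ = (3·8² + 10)/(2·1) ≡ 7/2. 2⁻¹ ≡ 7 (mod 13), so λ ≡ 7·7 ≡ 10.
  x = λ² - 8 - 8 = 100 - 16 ≡ 6; y = λ·(8 - 6) - 1 ≡ 6. → (6, 6)
add Q: (6, 6) + (8, 1). λ = (1 - 6)/(8 - 6) ≡ 8/2 mod 13. 2⁻¹ ≡ 7 (mod 13), so λ ≡ 4.
  x = λ² - 6 - 8 = 16 - 14 ≡ 2; y = λ·(6 - 2) - 6 ≡ 10. → (2, 10)
double: tangent at (2, 10): λ = (3·2² + 10)/(2·10) ≡ 9/7. 7⁻¹ ≡ 2 (mod 13), so λ ≡ 9·2 ≡ 5.
  x = λ² - 2 - 2 = 25 - 4 ≡ 8; y = λ·(2 - 8) - 10 ≡ 12. → (8, 12)

(8, 12)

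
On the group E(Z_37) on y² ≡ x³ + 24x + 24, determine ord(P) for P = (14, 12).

7

2P: tangent at (14, 12): λ = (3·14² + 24)/(2·12) ≡ 20/24. 24⁻¹ ≡ 17 (mod 37), so λ ≡ 20·17 ≡ 7.
  x = λ² - 14 - 14 = 49 - 28 ≡ 21; y = λ·(14 - 21) - 12 ≡ 13. → (21, 13)
3P: (21, 13) + (14, 12). λ = (12 - 13)/(14 - 21) ≡ 36/30 mod 37. 30⁻¹ ≡ 21 (mod 37), so λ ≡ 16.
  x = λ² - 21 - 14 = 256 - 35 ≡ 36; y = λ·(21 - 36) - 13 ≡ 6. → (36, 6)
4P: (36, 6) + (14, 12). λ = (12 - 6)/(14 - 36) ≡ 6/15 mod 37. 15⁻¹ ≡ 5 (mod 37), so λ ≡ 30.
  x = λ² - 36 - 14 = 900 - 50 ≡ 36; y = λ·(36 - 36) - 6 ≡ 31. → (36, 31)
5P: (36, 31) + (14, 12). λ = (12 - 31)/(14 - 36) ≡ 18/15 mod 37. 15⁻¹ ≡ 5 (mod 37) since 15·5 = 75 ≡ 1, so λ ≡ 16.
  x = λ² - 36 - 14 = 256 - 50 ≡ 21; y = λ·(36 - 21) - 31 ≡ 24. → (21, 24)
6P: (21, 24) + (14, 12). λ = (12 - 24)/(14 - 21) ≡ 25/30 mod 37. 30⁻¹ ≡ 21 (mod 37), so λ ≡ 7.
  x = λ² - 21 - 14 = 49 - 35 ≡ 14; y = λ·(21 - 14) - 24 ≡ 25. → (14, 25)
7P: (14, 25) + (14, 12): same x and y₁ ≡ -y₂, so the sum is O.
7P = O, so the order is 7.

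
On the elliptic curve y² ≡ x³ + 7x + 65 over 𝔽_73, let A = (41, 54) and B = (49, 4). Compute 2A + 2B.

(0, 49)

First 2A:
Repeated addition: build up to 2A.
2A: tangent at (41, 54): λ = (3·41² + 7)/(2·54) ≡ 13/35. 35⁻¹ ≡ 48 (mod 73), so λ ≡ 13·48 ≡ 40.
  x = λ² - 41 - 41 = 1600 - 82 ≡ 58; y = λ·(41 - 58) - 54 ≡ 69. → (58, 69)
2A = (58, 69).
Next 2B:
Repeated addition: build up to 2B.
2B: tangent at (49, 4): λ = (3·49² + 7)/(2·4) ≡ 56/8. 8⁻¹ ≡ 64 (mod 73), so λ ≡ 56·64 ≡ 7.
  x = λ² - 49 - 49 = 49 - 98 ≡ 24; y = λ·(49 - 24) - 4 ≡ 25. → (24, 25)
2B = (24, 25).
Finally 2A + 2B:
(58, 69) + (24, 25). λ = (25 - 69)/(24 - 58) ≡ 29/39 mod 73. 39⁻¹ ≡ 15 (mod 73) since 39·15 = 585 ≡ 1, so λ ≡ 70.
  x = λ² - 58 - 24 = 4900 - 82 ≡ 0; y = λ·(58 - 0) - 69 ≡ 49. → (0, 49)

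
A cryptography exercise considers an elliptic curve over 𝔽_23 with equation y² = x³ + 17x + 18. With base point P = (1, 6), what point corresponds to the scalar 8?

Repeated addition: build up to 8P.
2P: tangent at (1, 6): λ = (3·1² + 17)/(2·6) ≡ 20/12. 12⁻¹ ≡ 2 (mod 23) since 12·2 = 24 ≡ 1, so λ ≡ 20·2 ≡ 17.
  x = λ² - 1 - 1 = 289 - 2 ≡ 11; y = λ·(1 - 11) - 6 ≡ 8. → (11, 8)
3P: (11, 8) + (1, 6). λ = (6 - 8)/(1 - 11) ≡ 21/13 mod 23. 13⁻¹ ≡ 16 (mod 23), so λ ≡ 14.
  x = λ² - 11 - 1 = 196 - 12 ≡ 0; y = λ·(11 - 0) - 8 ≡ 8. → (0, 8)
4P: (0, 8) + (1, 6). λ = (6 - 8)/(1 - 0) ≡ 21/1 mod 23. 1⁻¹ ≡ 1 (mod 23) since 1·1 = 1 ≡ 1, so λ ≡ 21.
  x = λ² - 0 - 1 = 441 - 1 ≡ 3; y = λ·(0 - 3) - 8 ≡ 21. → (3, 21)
5P: (3, 21) + (1, 6). λ = (6 - 21)/(1 - 3) ≡ 8/21 mod 23. 21⁻¹ ≡ 11 (mod 23) since 21·11 = 231 ≡ 1, so λ ≡ 19.
  x = λ² - 3 - 1 = 361 - 4 ≡ 12; y = λ·(3 - 12) - 21 ≡ 15. → (12, 15)
6P: (12, 15) + (1, 6). λ = (6 - 15)/(1 - 12) ≡ 14/12 mod 23. 12⁻¹ ≡ 2 (mod 23) since 12·2 = 24 ≡ 1, so λ ≡ 5.
  x = λ² - 12 - 1 = 25 - 13 ≡ 12; y = λ·(12 - 12) - 15 ≡ 8. → (12, 8)
7P: (12, 8) + (1, 6). λ = (6 - 8)/(1 - 12) ≡ 21/12 mod 23. 12⁻¹ ≡ 2 (mod 23) since 12·2 = 24 ≡ 1, so λ ≡ 19.
  x = λ² - 12 - 1 = 361 - 13 ≡ 3; y = λ·(12 - 3) - 8 ≡ 2. → (3, 2)
8P: (3, 2) + (1, 6). λ = (6 - 2)/(1 - 3) ≡ 4/21 mod 23. 21⁻¹ ≡ 11 (mod 23), so λ ≡ 21.
  x = λ² - 3 - 1 = 441 - 4 ≡ 0; y = λ·(3 - 0) - 2 ≡ 15. → (0, 15)

(0, 15)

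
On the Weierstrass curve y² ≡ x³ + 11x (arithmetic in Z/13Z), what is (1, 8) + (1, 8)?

tangent at (1, 8): λ = (3·1² + 11)/(2·8) ≡ 1/3. 3⁻¹ ≡ 9 (mod 13) since 3·9 = 27 ≡ 1, so λ ≡ 1·9 ≡ 9.
  x = λ² - 1 - 1 = 81 - 2 ≡ 1; y = λ·(1 - 1) - 8 ≡ 5. → (1, 5)

(1, 5)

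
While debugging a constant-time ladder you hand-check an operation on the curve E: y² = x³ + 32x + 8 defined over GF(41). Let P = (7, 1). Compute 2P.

(32, 37)

tangent at (7, 1): λ = (3·7² + 32)/(2·1) ≡ 15/2. 2⁻¹ ≡ 21 (mod 41), so λ ≡ 15·21 ≡ 28.
  x = λ² - 7 - 7 = 784 - 14 ≡ 32; y = λ·(7 - 32) - 1 ≡ 37. → (32, 37)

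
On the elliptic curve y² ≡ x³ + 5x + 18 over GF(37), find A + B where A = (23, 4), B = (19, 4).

(32, 33)

(23, 4) + (19, 4). λ = (4 - 4)/(19 - 23) ≡ 0/33 mod 37. 33⁻¹ ≡ 9 (mod 37) since 33·9 = 297 ≡ 1, so λ ≡ 0.
  x = λ² - 23 - 19 = 0 - 42 ≡ 32; y = λ·(23 - 32) - 4 ≡ 33. → (32, 33)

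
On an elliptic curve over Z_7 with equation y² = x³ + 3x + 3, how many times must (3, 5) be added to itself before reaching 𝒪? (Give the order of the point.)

2P: tangent at (3, 5): λ = (3·3² + 3)/(2·5) ≡ 2/3. 3⁻¹ ≡ 5 (mod 7), so λ ≡ 2·5 ≡ 3.
  x = λ² - 3 - 3 = 9 - 6 ≡ 3; y = λ·(3 - 3) - 5 ≡ 2. → (3, 2)
3P: (3, 2) + (3, 5): same x and y₁ ≡ -y₂, so the sum is 𝒪.
3P = 𝒪, so the order is 3.

3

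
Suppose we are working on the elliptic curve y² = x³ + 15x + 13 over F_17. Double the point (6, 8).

tangent at (6, 8): λ = (3·6² + 15)/(2·8) ≡ 4/16. 16⁻¹ ≡ 16 (mod 17), so λ ≡ 4·16 ≡ 13.
  x = λ² - 6 - 6 = 169 - 12 ≡ 4; y = λ·(6 - 4) - 8 ≡ 1. → (4, 1)

(4, 1)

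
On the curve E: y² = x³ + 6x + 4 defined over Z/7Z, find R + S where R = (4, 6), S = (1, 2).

(3, 0)

(4, 6) + (1, 2). λ = (2 - 6)/(1 - 4) ≡ 3/4 mod 7. 4⁻¹ ≡ 2 (mod 7), so λ ≡ 6.
  x = λ² - 4 - 1 = 36 - 5 ≡ 3; y = λ·(4 - 3) - 6 ≡ 0. → (3, 0)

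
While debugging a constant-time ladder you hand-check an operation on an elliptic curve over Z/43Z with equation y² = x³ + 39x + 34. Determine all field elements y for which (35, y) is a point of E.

x³ + 39x + 34 = 44274 ≡ 27 (mod 43).
27 is a non-residue mod 43; no y exists.

none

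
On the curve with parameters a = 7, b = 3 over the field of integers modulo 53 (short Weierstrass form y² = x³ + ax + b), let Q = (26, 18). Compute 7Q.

(26, 18)

Repeated addition: build up to 7Q.
2Q: tangent at (26, 18): λ = (3·26² + 7)/(2·18) ≡ 21/36. 36⁻¹ ≡ 28 (mod 53) since 36·28 = 1008 ≡ 1, so λ ≡ 21·28 ≡ 5.
  x = λ² - 26 - 26 = 25 - 52 ≡ 26; y = λ·(26 - 26) - 18 ≡ 35. → (26, 35)
3Q: (26, 35) + (26, 18): same x and y₁ ≡ -y₂, so the sum is O.
4Q: O + (26, 18) = (26, 18) (identity).
5Q: tangent at (26, 18): λ = (3·26² + 7)/(2·18) ≡ 21/36. 36⁻¹ ≡ 28 (mod 53) since 36·28 = 1008 ≡ 1, so λ ≡ 21·28 ≡ 5.
  x = λ² - 26 - 26 = 25 - 52 ≡ 26; y = λ·(26 - 26) - 18 ≡ 35. → (26, 35)
6Q: (26, 35) + (26, 18): same x and y₁ ≡ -y₂, so the sum is O.
7Q: O + (26, 18) = (26, 18) (identity).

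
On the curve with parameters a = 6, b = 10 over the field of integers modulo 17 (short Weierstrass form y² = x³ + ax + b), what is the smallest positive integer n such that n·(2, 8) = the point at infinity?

2P: tangent at (2, 8): λ = (3·2² + 6)/(2·8) ≡ 1/16. 16⁻¹ ≡ 16 (mod 17), so λ ≡ 1·16 ≡ 16.
  x = λ² - 2 - 2 = 256 - 4 ≡ 14; y = λ·(2 - 14) - 8 ≡ 4. → (14, 4)
3P: (14, 4) + (2, 8). λ = (8 - 4)/(2 - 14) ≡ 4/5 mod 17. 5⁻¹ ≡ 7 (mod 17) since 5·7 = 35 ≡ 1, so λ ≡ 11.
  x = λ² - 14 - 2 = 121 - 16 ≡ 3; y = λ·(14 - 3) - 4 ≡ 15. → (3, 15)
4P: (3, 15) + (2, 8). λ = (8 - 15)/(2 - 3) ≡ 10/16 mod 17. 16⁻¹ ≡ 16 (mod 17), so λ ≡ 7.
  x = λ² - 3 - 2 = 49 - 5 ≡ 10; y = λ·(3 - 10) - 15 ≡ 4. → (10, 4)
5P: (10, 4) + (2, 8). λ = (8 - 4)/(2 - 10) ≡ 4/9 mod 17. 9⁻¹ ≡ 2 (mod 17), so λ ≡ 8.
  x = λ² - 10 - 2 = 64 - 12 ≡ 1; y = λ·(10 - 1) - 4 ≡ 0. → (1, 0)
6P: (1, 0) + (2, 8). λ = (8 - 0)/(2 - 1) ≡ 8/1 mod 17. 1⁻¹ ≡ 1 (mod 17) since 1·1 = 1 ≡ 1, so λ ≡ 8.
  x = λ² - 1 - 2 = 64 - 3 ≡ 10; y = λ·(1 - 10) - 0 ≡ 13. → (10, 13)
7P: (10, 13) + (2, 8). λ = (8 - 13)/(2 - 10) ≡ 12/9 mod 17. 9⁻¹ ≡ 2 (mod 17) since 9·2 = 18 ≡ 1, so λ ≡ 7.
  x = λ² - 10 - 2 = 49 - 12 ≡ 3; y = λ·(10 - 3) - 13 ≡ 2. → (3, 2)
8P: (3, 2) + (2, 8). λ = (8 - 2)/(2 - 3) ≡ 6/16 mod 17. 16⁻¹ ≡ 16 (mod 17), so λ ≡ 11.
  x = λ² - 3 - 2 = 121 - 5 ≡ 14; y = λ·(3 - 14) - 2 ≡ 13. → (14, 13)
9P: (14, 13) + (2, 8). λ = (8 - 13)/(2 - 14) ≡ 12/5 mod 17. 5⁻¹ ≡ 7 (mod 17) since 5·7 = 35 ≡ 1, so λ ≡ 16.
  x = λ² - 14 - 2 = 256 - 16 ≡ 2; y = λ·(14 - 2) - 13 ≡ 9. → (2, 9)
10P: (2, 9) + (2, 8): same x and y₁ ≡ -y₂, so the sum is the point at infinity.
10P = the point at infinity, so the order is 10.

10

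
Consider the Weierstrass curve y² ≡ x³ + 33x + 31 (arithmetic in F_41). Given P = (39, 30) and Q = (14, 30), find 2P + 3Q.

First 2P:
Repeated addition: build up to 2P.
2P: tangent at (39, 30): λ = (3·39² + 33)/(2·30) ≡ 4/19. 19⁻¹ ≡ 13 (mod 41), so λ ≡ 4·13 ≡ 11.
  x = λ² - 39 - 39 = 121 - 78 ≡ 2; y = λ·(39 - 2) - 30 ≡ 8. → (2, 8)
2P = (2, 8).
Next 3Q:
Repeated addition: build up to 3Q.
2Q: tangent at (14, 30): λ = (3·14² + 33)/(2·30) ≡ 6/19. 19⁻¹ ≡ 13 (mod 41) since 19·13 = 247 ≡ 1, so λ ≡ 6·13 ≡ 37.
  x = λ² - 14 - 14 = 1369 - 28 ≡ 29; y = λ·(14 - 29) - 30 ≡ 30. → (29, 30)
3Q: (29, 30) + (14, 30). λ = (30 - 30)/(14 - 29) ≡ 0/26 mod 41. 26⁻¹ ≡ 30 (mod 41), so λ ≡ 0.
  x = λ² - 29 - 14 = 0 - 43 ≡ 39; y = λ·(29 - 39) - 30 ≡ 11. → (39, 11)
3Q = (39, 11).
Finally 2P + 3Q:
(2, 8) + (39, 11). λ = (11 - 8)/(39 - 2) ≡ 3/37 mod 41. 37⁻¹ ≡ 10 (mod 41), so λ ≡ 30.
  x = λ² - 2 - 39 = 900 - 41 ≡ 39; y = λ·(2 - 39) - 8 ≡ 30. → (39, 30)

(39, 30)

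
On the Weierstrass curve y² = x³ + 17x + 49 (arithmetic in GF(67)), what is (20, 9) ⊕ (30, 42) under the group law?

(20, 9) + (30, 42). λ = (42 - 9)/(30 - 20) ≡ 33/10 mod 67. 10⁻¹ ≡ 47 (mod 67), so λ ≡ 10.
  x = λ² - 20 - 30 = 100 - 50 ≡ 50; y = λ·(20 - 50) - 9 ≡ 26. → (50, 26)

(50, 26)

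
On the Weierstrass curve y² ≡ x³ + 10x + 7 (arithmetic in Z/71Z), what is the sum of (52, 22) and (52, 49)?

The two points share x = 52 and their y-coordinates satisfy 22 + 49 ≡ 0 (mod 71), so they are inverses. Their sum is the point at infinity.

O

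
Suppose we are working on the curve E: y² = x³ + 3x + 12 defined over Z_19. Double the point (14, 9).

(14, 10)

tangent at (14, 9): λ = (3·14² + 3)/(2·9) ≡ 2/18. 18⁻¹ ≡ 18 (mod 19), so λ ≡ 2·18 ≡ 17.
  x = λ² - 14 - 14 = 289 - 28 ≡ 14; y = λ·(14 - 14) - 9 ≡ 10. → (14, 10)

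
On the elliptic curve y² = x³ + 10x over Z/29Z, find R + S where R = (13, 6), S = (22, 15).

(24, 12)

(13, 6) + (22, 15). λ = (15 - 6)/(22 - 13) ≡ 9/9 mod 29. 9⁻¹ ≡ 13 (mod 29), so λ ≡ 1.
  x = λ² - 13 - 22 = 1 - 35 ≡ 24; y = λ·(13 - 24) - 6 ≡ 12. → (24, 12)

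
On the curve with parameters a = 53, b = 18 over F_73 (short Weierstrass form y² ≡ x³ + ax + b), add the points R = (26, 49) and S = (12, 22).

(26, 49) + (12, 22). λ = (22 - 49)/(12 - 26) ≡ 46/59 mod 73. 59⁻¹ ≡ 26 (mod 73), so λ ≡ 28.
  x = λ² - 26 - 12 = 784 - 38 ≡ 16; y = λ·(26 - 16) - 49 ≡ 12. → (16, 12)

(16, 12)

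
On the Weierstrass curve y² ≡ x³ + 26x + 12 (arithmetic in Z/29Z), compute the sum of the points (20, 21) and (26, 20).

(20, 21) + (26, 20). λ = (20 - 21)/(26 - 20) ≡ 28/6 mod 29. 6⁻¹ ≡ 5 (mod 29) since 6·5 = 30 ≡ 1, so λ ≡ 24.
  x = λ² - 20 - 26 = 576 - 46 ≡ 8; y = λ·(20 - 8) - 21 ≡ 6. → (8, 6)

(8, 6)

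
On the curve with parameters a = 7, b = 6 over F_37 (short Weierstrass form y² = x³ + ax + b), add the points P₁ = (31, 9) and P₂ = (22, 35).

(31, 9) + (22, 35). λ = (35 - 9)/(22 - 31) ≡ 26/28 mod 37. 28⁻¹ ≡ 4 (mod 37), so λ ≡ 30.
  x = λ² - 31 - 22 = 900 - 53 ≡ 33; y = λ·(31 - 33) - 9 ≡ 5. → (33, 5)

(33, 5)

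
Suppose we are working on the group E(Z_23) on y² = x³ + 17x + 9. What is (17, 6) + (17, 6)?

tangent at (17, 6): λ = (3·17² + 17)/(2·6) ≡ 10/12. 12⁻¹ ≡ 2 (mod 23), so λ ≡ 10·2 ≡ 20.
  x = λ² - 17 - 17 = 400 - 34 ≡ 21; y = λ·(17 - 21) - 6 ≡ 6. → (21, 6)

(21, 6)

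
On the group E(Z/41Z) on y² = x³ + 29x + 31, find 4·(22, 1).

Write Q = (22, 1).
Repeated addition: build up to 4Q.
2Q: tangent at (22, 1): λ = (3·22² + 29)/(2·1) ≡ 5/2. 2⁻¹ ≡ 21 (mod 41), so λ ≡ 5·21 ≡ 23.
  x = λ² - 22 - 22 = 529 - 44 ≡ 34; y = λ·(22 - 34) - 1 ≡ 10. → (34, 10)
3Q: (34, 10) + (22, 1). λ = (1 - 10)/(22 - 34) ≡ 32/29 mod 41. 29⁻¹ ≡ 17 (mod 41) since 29·17 = 493 ≡ 1, so λ ≡ 11.
  x = λ² - 34 - 22 = 121 - 56 ≡ 24; y = λ·(34 - 24) - 10 ≡ 18. → (24, 18)
4Q: (24, 18) + (22, 1). λ = (1 - 18)/(22 - 24) ≡ 24/39 mod 41. 39⁻¹ ≡ 20 (mod 41), so λ ≡ 29.
  x = λ² - 24 - 22 = 841 - 46 ≡ 16; y = λ·(24 - 16) - 18 ≡ 9. → (16, 9)

(16, 9)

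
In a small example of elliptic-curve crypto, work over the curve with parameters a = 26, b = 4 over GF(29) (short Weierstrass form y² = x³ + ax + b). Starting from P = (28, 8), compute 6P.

(15, 12)

Double-and-add on 6 = (110)₂. Start with P = (28, 8) for the leading 1-bit.
double: tangent at (28, 8): λ = (3·28² + 26)/(2·8) ≡ 0/16. 16⁻¹ ≡ 20 (mod 29) since 16·20 = 320 ≡ 1, so λ ≡ 0·20 ≡ 0.
  x = λ² - 28 - 28 = 0 - 56 ≡ 2; y = λ·(28 - 2) - 8 ≡ 21. → (2, 21)
add P: (2, 21) + (28, 8). λ = (8 - 21)/(28 - 2) ≡ 16/26 mod 29. 26⁻¹ ≡ 19 (mod 29), so λ ≡ 14.
  x = λ² - 2 - 28 = 196 - 30 ≡ 21; y = λ·(2 - 21) - 21 ≡ 3. → (21, 3)
double: tangent at (21, 3): λ = (3·21² + 26)/(2·3) ≡ 15/6. 6⁻¹ ≡ 5 (mod 29), so λ ≡ 15·5 ≡ 17.
  x = λ² - 21 - 21 = 289 - 42 ≡ 15; y = λ·(21 - 15) - 3 ≡ 12. → (15, 12)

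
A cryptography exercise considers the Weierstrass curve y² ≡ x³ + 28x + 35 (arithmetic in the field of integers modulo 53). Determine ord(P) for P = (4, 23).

2P: tangent at (4, 23): λ = (3·4² + 28)/(2·23) ≡ 23/46. 46⁻¹ ≡ 15 (mod 53), so λ ≡ 23·15 ≡ 27.
  x = λ² - 4 - 4 = 729 - 8 ≡ 32; y = λ·(4 - 32) - 23 ≡ 16. → (32, 16)
3P: (32, 16) + (4, 23). λ = (23 - 16)/(4 - 32) ≡ 7/25 mod 53. 25⁻¹ ≡ 17 (mod 53), so λ ≡ 13.
  x = λ² - 32 - 4 = 169 - 36 ≡ 27; y = λ·(32 - 27) - 16 ≡ 49. → (27, 49)
4P: (27, 49) + (4, 23). λ = (23 - 49)/(4 - 27) ≡ 27/30 mod 53. 30⁻¹ ≡ 23 (mod 53) since 30·23 = 690 ≡ 1, so λ ≡ 38.
  x = λ² - 27 - 4 = 1444 - 31 ≡ 35; y = λ·(27 - 35) - 49 ≡ 18. → (35, 18)
5P: (35, 18) + (4, 23). λ = (23 - 18)/(4 - 35) ≡ 5/22 mod 53. 22⁻¹ ≡ 41 (mod 53) since 22·41 = 902 ≡ 1, so λ ≡ 46.
  x = λ² - 35 - 4 = 2116 - 39 ≡ 10; y = λ·(35 - 10) - 18 ≡ 19. → (10, 19)
6P: (10, 19) + (4, 23). λ = (23 - 19)/(4 - 10) ≡ 4/47 mod 53. 47⁻¹ ≡ 44 (mod 53), so λ ≡ 17.
  x = λ² - 10 - 4 = 289 - 14 ≡ 10; y = λ·(10 - 10) - 19 ≡ 34. → (10, 34)
7P: (10, 34) + (4, 23). λ = (23 - 34)/(4 - 10) ≡ 42/47 mod 53. 47⁻¹ ≡ 44 (mod 53), so λ ≡ 46.
  x = λ² - 10 - 4 = 2116 - 14 ≡ 35; y = λ·(10 - 35) - 34 ≡ 35. → (35, 35)
8P: (35, 35) + (4, 23). λ = (23 - 35)/(4 - 35) ≡ 41/22 mod 53. 22⁻¹ ≡ 41 (mod 53), so λ ≡ 38.
  x = λ² - 35 - 4 = 1444 - 39 ≡ 27; y = λ·(35 - 27) - 35 ≡ 4. → (27, 4)
9P: (27, 4) + (4, 23). λ = (23 - 4)/(4 - 27) ≡ 19/30 mod 53. 30⁻¹ ≡ 23 (mod 53) since 30·23 = 690 ≡ 1, so λ ≡ 13.
  x = λ² - 27 - 4 = 169 - 31 ≡ 32; y = λ·(27 - 32) - 4 ≡ 37. → (32, 37)
10P: (32, 37) + (4, 23). λ = (23 - 37)/(4 - 32) ≡ 39/25 mod 53. 25⁻¹ ≡ 17 (mod 53) since 25·17 = 425 ≡ 1, so λ ≡ 27.
  x = λ² - 32 - 4 = 729 - 36 ≡ 4; y = λ·(32 - 4) - 37 ≡ 30. → (4, 30)
11P: (4, 30) + (4, 23): same x and y₁ ≡ -y₂, so the sum is ∞.
11P = ∞, so the order is 11.

11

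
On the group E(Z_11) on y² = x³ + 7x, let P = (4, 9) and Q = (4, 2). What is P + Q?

The two points share x = 4 and their y-coordinates satisfy 9 + 2 ≡ 0 (mod 11), so they are inverses. Their sum is ∞.

O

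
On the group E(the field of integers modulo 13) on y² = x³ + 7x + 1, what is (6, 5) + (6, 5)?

tangent at (6, 5): λ = (3·6² + 7)/(2·5) ≡ 11/10. 10⁻¹ ≡ 4 (mod 13) since 10·4 = 40 ≡ 1, so λ ≡ 11·4 ≡ 5.
  x = λ² - 6 - 6 = 25 - 12 ≡ 0; y = λ·(6 - 0) - 5 ≡ 12. → (0, 12)

(0, 12)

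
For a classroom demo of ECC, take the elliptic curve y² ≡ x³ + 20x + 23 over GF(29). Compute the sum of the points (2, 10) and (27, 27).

(2, 10) + (27, 27). λ = (27 - 10)/(27 - 2) ≡ 17/25 mod 29. 25⁻¹ ≡ 7 (mod 29) since 25·7 = 175 ≡ 1, so λ ≡ 3.
  x = λ² - 2 - 27 = 9 - 29 ≡ 9; y = λ·(2 - 9) - 10 ≡ 27. → (9, 27)

(9, 27)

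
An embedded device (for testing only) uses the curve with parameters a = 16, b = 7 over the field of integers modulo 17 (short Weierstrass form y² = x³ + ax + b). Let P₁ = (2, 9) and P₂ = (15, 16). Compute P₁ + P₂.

(2, 8)

(2, 9) + (15, 16). λ = (16 - 9)/(15 - 2) ≡ 7/13 mod 17. 13⁻¹ ≡ 4 (mod 17), so λ ≡ 11.
  x = λ² - 2 - 15 = 121 - 17 ≡ 2; y = λ·(2 - 2) - 9 ≡ 8. → (2, 8)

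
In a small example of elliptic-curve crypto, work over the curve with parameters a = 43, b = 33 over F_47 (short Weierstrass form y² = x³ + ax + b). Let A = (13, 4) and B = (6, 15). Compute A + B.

(13, 4) + (6, 15). λ = (15 - 4)/(6 - 13) ≡ 11/40 mod 47. 40⁻¹ ≡ 20 (mod 47), so λ ≡ 32.
  x = λ² - 13 - 6 = 1024 - 19 ≡ 18; y = λ·(13 - 18) - 4 ≡ 24. → (18, 24)

(18, 24)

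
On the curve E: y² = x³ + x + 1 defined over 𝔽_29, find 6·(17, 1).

(19, 8)

Write P = (17, 1).
Double-and-add on 6 = (110)₂. Start with P = (17, 1) for the leading 1-bit.
double: tangent at (17, 1): λ = (3·17² + 1)/(2·1) ≡ 27/2. 2⁻¹ ≡ 15 (mod 29) since 2·15 = 30 ≡ 1, so λ ≡ 27·15 ≡ 28.
  x = λ² - 17 - 17 = 784 - 34 ≡ 25; y = λ·(17 - 25) - 1 ≡ 7. → (25, 7)
add P: (25, 7) + (17, 1). λ = (1 - 7)/(17 - 25) ≡ 23/21 mod 29. 21⁻¹ ≡ 18 (mod 29) since 21·18 = 378 ≡ 1, so λ ≡ 8.
  x = λ² - 25 - 17 = 64 - 42 ≡ 22; y = λ·(25 - 22) - 7 ≡ 17. → (22, 17)
double: tangent at (22, 17): λ = (3·22² + 1)/(2·17) ≡ 3/5. 5⁻¹ ≡ 6 (mod 29) since 5·6 = 30 ≡ 1, so λ ≡ 3·6 ≡ 18.
  x = λ² - 22 - 22 = 324 - 44 ≡ 19; y = λ·(22 - 19) - 17 ≡ 8. → (19, 8)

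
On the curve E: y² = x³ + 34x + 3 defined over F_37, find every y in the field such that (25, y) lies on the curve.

none

x³ + 34x + 3 = 16478 ≡ 13 (mod 37).
13 is a non-residue mod 37; no y exists.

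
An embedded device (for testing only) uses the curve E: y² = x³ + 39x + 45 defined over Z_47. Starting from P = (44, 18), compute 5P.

(6, 42)

Repeated addition: build up to 5P.
2P: tangent at (44, 18): λ = (3·44² + 39)/(2·18) ≡ 19/36. 36⁻¹ ≡ 17 (mod 47), so λ ≡ 19·17 ≡ 41.
  x = λ² - 44 - 44 = 1681 - 88 ≡ 42; y = λ·(44 - 42) - 18 ≡ 17. → (42, 17)
3P: (42, 17) + (44, 18). λ = (18 - 17)/(44 - 42) ≡ 1/2 mod 47. 2⁻¹ ≡ 24 (mod 47), so λ ≡ 24.
  x = λ² - 42 - 44 = 576 - 86 ≡ 20; y = λ·(42 - 20) - 17 ≡ 41. → (20, 41)
4P: (20, 41) + (44, 18). λ = (18 - 41)/(44 - 20) ≡ 24/24 mod 47. 24⁻¹ ≡ 2 (mod 47), so λ ≡ 1.
  x = λ² - 20 - 44 = 1 - 64 ≡ 31; y = λ·(20 - 31) - 41 ≡ 42. → (31, 42)
5P: (31, 42) + (44, 18). λ = (18 - 42)/(44 - 31) ≡ 23/13 mod 47. 13⁻¹ ≡ 29 (mod 47), so λ ≡ 9.
  x = λ² - 31 - 44 = 81 - 75 ≡ 6; y = λ·(31 - 6) - 42 ≡ 42. → (6, 42)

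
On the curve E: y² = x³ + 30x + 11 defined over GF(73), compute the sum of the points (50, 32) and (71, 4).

(50, 32) + (71, 4). λ = (4 - 32)/(71 - 50) ≡ 45/21 mod 73. 21⁻¹ ≡ 7 (mod 73), so λ ≡ 23.
  x = λ² - 50 - 71 = 529 - 121 ≡ 43; y = λ·(50 - 43) - 32 ≡ 56. → (43, 56)

(43, 56)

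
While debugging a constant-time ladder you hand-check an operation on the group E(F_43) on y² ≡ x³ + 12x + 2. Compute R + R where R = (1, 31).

(34, 38)

tangent at (1, 31): λ = (3·1² + 12)/(2·31) ≡ 15/19. 19⁻¹ ≡ 34 (mod 43), so λ ≡ 15·34 ≡ 37.
  x = λ² - 1 - 1 = 1369 - 2 ≡ 34; y = λ·(1 - 34) - 31 ≡ 38. → (34, 38)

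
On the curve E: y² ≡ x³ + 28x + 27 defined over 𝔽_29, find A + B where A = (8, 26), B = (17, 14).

(9, 14)

(8, 26) + (17, 14). λ = (14 - 26)/(17 - 8) ≡ 17/9 mod 29. 9⁻¹ ≡ 13 (mod 29), so λ ≡ 18.
  x = λ² - 8 - 17 = 324 - 25 ≡ 9; y = λ·(8 - 9) - 26 ≡ 14. → (9, 14)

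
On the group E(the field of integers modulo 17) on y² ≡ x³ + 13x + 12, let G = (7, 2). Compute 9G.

Repeated addition: build up to 9G.
2G: tangent at (7, 2): λ = (3·7² + 13)/(2·2) ≡ 7/4. 4⁻¹ ≡ 13 (mod 17), so λ ≡ 7·13 ≡ 6.
  x = λ² - 7 - 7 = 36 - 14 ≡ 5; y = λ·(7 - 5) - 2 ≡ 10. → (5, 10)
3G: (5, 10) + (7, 2). λ = (2 - 10)/(7 - 5) ≡ 9/2 mod 17. 2⁻¹ ≡ 9 (mod 17) since 2·9 = 18 ≡ 1, so λ ≡ 13.
  x = λ² - 5 - 7 = 169 - 12 ≡ 4; y = λ·(5 - 4) - 10 ≡ 3. → (4, 3)
4G: (4, 3) + (7, 2). λ = (2 - 3)/(7 - 4) ≡ 16/3 mod 17. 3⁻¹ ≡ 6 (mod 17) since 3·6 = 18 ≡ 1, so λ ≡ 11.
  x = λ² - 4 - 7 = 121 - 11 ≡ 8; y = λ·(4 - 8) - 3 ≡ 4. → (8, 4)
5G: (8, 4) + (7, 2). λ = (2 - 4)/(7 - 8) ≡ 15/16 mod 17. 16⁻¹ ≡ 16 (mod 17) since 16·16 = 256 ≡ 1, so λ ≡ 2.
  x = λ² - 8 - 7 = 4 - 15 ≡ 6; y = λ·(8 - 6) - 4 ≡ 0. → (6, 0)
6G: (6, 0) + (7, 2). λ = (2 - 0)/(7 - 6) ≡ 2/1 mod 17. 1⁻¹ ≡ 1 (mod 17), so λ ≡ 2.
  x = λ² - 6 - 7 = 4 - 13 ≡ 8; y = λ·(6 - 8) - 0 ≡ 13. → (8, 13)
7G: (8, 13) + (7, 2). λ = (2 - 13)/(7 - 8) ≡ 6/16 mod 17. 16⁻¹ ≡ 16 (mod 17) since 16·16 = 256 ≡ 1, so λ ≡ 11.
  x = λ² - 8 - 7 = 121 - 15 ≡ 4; y = λ·(8 - 4) - 13 ≡ 14. → (4, 14)
8G: (4, 14) + (7, 2). λ = (2 - 14)/(7 - 4) ≡ 5/3 mod 17. 3⁻¹ ≡ 6 (mod 17), so λ ≡ 13.
  x = λ² - 4 - 7 = 169 - 11 ≡ 5; y = λ·(4 - 5) - 14 ≡ 7. → (5, 7)
9G: (5, 7) + (7, 2). λ = (2 - 7)/(7 - 5) ≡ 12/2 mod 17. 2⁻¹ ≡ 9 (mod 17), so λ ≡ 6.
  x = λ² - 5 - 7 = 36 - 12 ≡ 7; y = λ·(5 - 7) - 7 ≡ 15. → (7, 15)

(7, 15)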